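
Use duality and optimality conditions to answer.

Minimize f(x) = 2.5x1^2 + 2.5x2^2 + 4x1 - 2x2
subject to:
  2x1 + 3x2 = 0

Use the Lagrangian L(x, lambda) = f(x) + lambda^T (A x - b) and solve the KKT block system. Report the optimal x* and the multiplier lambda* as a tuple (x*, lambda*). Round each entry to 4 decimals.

Form the Lagrangian:
  L(x, lambda) = (1/2) x^T Q x + c^T x + lambda^T (A x - b)
Stationarity (grad_x L = 0): Q x + c + A^T lambda = 0.
Primal feasibility: A x = b.

This gives the KKT block system:
  [ Q   A^T ] [ x     ]   [-c ]
  [ A    0  ] [ lambda ] = [ b ]

Solving the linear system:
  x*      = (-0.7385, 0.4923)
  lambda* = (-0.1538)
  f(x*)   = -1.9692

x* = (-0.7385, 0.4923), lambda* = (-0.1538)


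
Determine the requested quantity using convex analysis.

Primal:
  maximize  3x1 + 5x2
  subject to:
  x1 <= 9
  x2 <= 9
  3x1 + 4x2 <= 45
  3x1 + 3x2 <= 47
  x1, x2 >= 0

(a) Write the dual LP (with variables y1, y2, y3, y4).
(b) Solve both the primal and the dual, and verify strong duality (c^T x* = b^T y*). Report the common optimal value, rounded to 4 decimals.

The standard primal-dual pair for 'max c^T x s.t. A x <= b, x >= 0' is:
  Dual:  min b^T y  s.t.  A^T y >= c,  y >= 0.

So the dual LP is:
  minimize  9y1 + 9y2 + 45y3 + 47y4
  subject to:
    y1 + 3y3 + 3y4 >= 3
    y2 + 4y3 + 3y4 >= 5
    y1, y2, y3, y4 >= 0

Solving the primal: x* = (3, 9).
  primal value c^T x* = 54.
Solving the dual: y* = (0, 1, 1, 0).
  dual value b^T y* = 54.
Strong duality: c^T x* = b^T y*. Confirmed.

54


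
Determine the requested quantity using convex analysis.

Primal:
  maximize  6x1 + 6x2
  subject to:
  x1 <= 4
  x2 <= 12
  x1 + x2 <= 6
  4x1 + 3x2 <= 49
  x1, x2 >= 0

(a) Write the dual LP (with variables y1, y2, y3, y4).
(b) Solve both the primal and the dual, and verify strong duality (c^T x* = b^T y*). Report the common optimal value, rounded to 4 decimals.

The standard primal-dual pair for 'max c^T x s.t. A x <= b, x >= 0' is:
  Dual:  min b^T y  s.t.  A^T y >= c,  y >= 0.

So the dual LP is:
  minimize  4y1 + 12y2 + 6y3 + 49y4
  subject to:
    y1 + y3 + 4y4 >= 6
    y2 + y3 + 3y4 >= 6
    y1, y2, y3, y4 >= 0

Solving the primal: x* = (0, 6).
  primal value c^T x* = 36.
Solving the dual: y* = (0, 0, 6, 0).
  dual value b^T y* = 36.
Strong duality: c^T x* = b^T y*. Confirmed.

36


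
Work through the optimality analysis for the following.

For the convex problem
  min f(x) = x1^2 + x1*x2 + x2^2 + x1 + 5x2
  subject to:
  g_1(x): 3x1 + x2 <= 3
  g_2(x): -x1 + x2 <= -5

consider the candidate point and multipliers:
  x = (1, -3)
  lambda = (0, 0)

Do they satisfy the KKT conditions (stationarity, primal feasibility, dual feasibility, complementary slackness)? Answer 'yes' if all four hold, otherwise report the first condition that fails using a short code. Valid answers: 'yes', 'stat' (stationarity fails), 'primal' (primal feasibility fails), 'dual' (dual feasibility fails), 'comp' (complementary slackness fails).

Gradient of f: grad f(x) = Q x + c = (0, 0)
Constraint values g_i(x) = a_i^T x - b_i:
  g_1((1, -3)) = -3
  g_2((1, -3)) = 1
Stationarity residual: grad f(x) + sum_i lambda_i a_i = (0, 0)
  -> stationarity OK
Primal feasibility (all g_i <= 0): FAILS
Dual feasibility (all lambda_i >= 0): OK
Complementary slackness (lambda_i * g_i(x) = 0 for all i): OK

Verdict: the first failing condition is primal_feasibility -> primal.

primal


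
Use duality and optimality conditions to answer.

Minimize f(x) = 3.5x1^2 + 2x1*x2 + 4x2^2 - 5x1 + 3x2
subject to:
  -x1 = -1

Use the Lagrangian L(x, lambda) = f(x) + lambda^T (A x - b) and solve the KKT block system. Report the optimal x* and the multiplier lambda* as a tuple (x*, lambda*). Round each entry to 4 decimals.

Form the Lagrangian:
  L(x, lambda) = (1/2) x^T Q x + c^T x + lambda^T (A x - b)
Stationarity (grad_x L = 0): Q x + c + A^T lambda = 0.
Primal feasibility: A x = b.

This gives the KKT block system:
  [ Q   A^T ] [ x     ]   [-c ]
  [ A    0  ] [ lambda ] = [ b ]

Solving the linear system:
  x*      = (1, -0.625)
  lambda* = (0.75)
  f(x*)   = -3.0625

x* = (1, -0.625), lambda* = (0.75)


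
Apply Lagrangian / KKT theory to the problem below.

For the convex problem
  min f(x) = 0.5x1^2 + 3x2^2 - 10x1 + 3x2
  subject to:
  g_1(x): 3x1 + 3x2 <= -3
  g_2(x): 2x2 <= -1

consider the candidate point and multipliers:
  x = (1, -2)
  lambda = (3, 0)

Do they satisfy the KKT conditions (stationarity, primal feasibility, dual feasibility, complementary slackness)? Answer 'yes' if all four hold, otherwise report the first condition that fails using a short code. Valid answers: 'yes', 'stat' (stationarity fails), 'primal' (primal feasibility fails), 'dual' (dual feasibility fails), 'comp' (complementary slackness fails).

Gradient of f: grad f(x) = Q x + c = (-9, -9)
Constraint values g_i(x) = a_i^T x - b_i:
  g_1((1, -2)) = 0
  g_2((1, -2)) = -3
Stationarity residual: grad f(x) + sum_i lambda_i a_i = (0, 0)
  -> stationarity OK
Primal feasibility (all g_i <= 0): OK
Dual feasibility (all lambda_i >= 0): OK
Complementary slackness (lambda_i * g_i(x) = 0 for all i): OK

Verdict: yes, KKT holds.

yes


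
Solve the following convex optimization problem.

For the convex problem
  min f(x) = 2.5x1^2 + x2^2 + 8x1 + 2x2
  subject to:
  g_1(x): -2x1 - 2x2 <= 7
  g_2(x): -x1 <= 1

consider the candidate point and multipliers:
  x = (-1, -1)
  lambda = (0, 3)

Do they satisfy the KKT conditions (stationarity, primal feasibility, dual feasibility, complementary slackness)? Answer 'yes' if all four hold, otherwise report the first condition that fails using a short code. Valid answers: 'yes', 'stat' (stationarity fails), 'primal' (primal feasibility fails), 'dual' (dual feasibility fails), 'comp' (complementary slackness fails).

Gradient of f: grad f(x) = Q x + c = (3, 0)
Constraint values g_i(x) = a_i^T x - b_i:
  g_1((-1, -1)) = -3
  g_2((-1, -1)) = 0
Stationarity residual: grad f(x) + sum_i lambda_i a_i = (0, 0)
  -> stationarity OK
Primal feasibility (all g_i <= 0): OK
Dual feasibility (all lambda_i >= 0): OK
Complementary slackness (lambda_i * g_i(x) = 0 for all i): OK

Verdict: yes, KKT holds.

yes


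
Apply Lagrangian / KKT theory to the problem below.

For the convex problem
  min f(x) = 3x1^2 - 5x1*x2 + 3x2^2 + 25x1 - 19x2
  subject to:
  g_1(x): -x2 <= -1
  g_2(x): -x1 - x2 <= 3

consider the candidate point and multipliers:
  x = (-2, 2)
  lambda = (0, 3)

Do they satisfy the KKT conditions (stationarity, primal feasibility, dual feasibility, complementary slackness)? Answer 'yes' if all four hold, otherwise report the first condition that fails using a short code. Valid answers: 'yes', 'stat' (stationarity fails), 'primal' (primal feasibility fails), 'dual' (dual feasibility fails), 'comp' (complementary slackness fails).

Gradient of f: grad f(x) = Q x + c = (3, 3)
Constraint values g_i(x) = a_i^T x - b_i:
  g_1((-2, 2)) = -1
  g_2((-2, 2)) = -3
Stationarity residual: grad f(x) + sum_i lambda_i a_i = (0, 0)
  -> stationarity OK
Primal feasibility (all g_i <= 0): OK
Dual feasibility (all lambda_i >= 0): OK
Complementary slackness (lambda_i * g_i(x) = 0 for all i): FAILS

Verdict: the first failing condition is complementary_slackness -> comp.

comp


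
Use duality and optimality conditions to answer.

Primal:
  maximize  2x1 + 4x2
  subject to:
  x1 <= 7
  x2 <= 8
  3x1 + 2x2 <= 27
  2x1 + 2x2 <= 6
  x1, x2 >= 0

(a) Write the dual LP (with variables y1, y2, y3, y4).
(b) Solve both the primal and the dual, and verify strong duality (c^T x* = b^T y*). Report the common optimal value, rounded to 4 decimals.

The standard primal-dual pair for 'max c^T x s.t. A x <= b, x >= 0' is:
  Dual:  min b^T y  s.t.  A^T y >= c,  y >= 0.

So the dual LP is:
  minimize  7y1 + 8y2 + 27y3 + 6y4
  subject to:
    y1 + 3y3 + 2y4 >= 2
    y2 + 2y3 + 2y4 >= 4
    y1, y2, y3, y4 >= 0

Solving the primal: x* = (0, 3).
  primal value c^T x* = 12.
Solving the dual: y* = (0, 0, 0, 2).
  dual value b^T y* = 12.
Strong duality: c^T x* = b^T y*. Confirmed.

12


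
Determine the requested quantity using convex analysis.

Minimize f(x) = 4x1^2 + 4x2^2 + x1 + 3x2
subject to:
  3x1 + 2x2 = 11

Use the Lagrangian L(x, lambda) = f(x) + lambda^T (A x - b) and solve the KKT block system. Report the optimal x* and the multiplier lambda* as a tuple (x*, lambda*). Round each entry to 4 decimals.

Form the Lagrangian:
  L(x, lambda) = (1/2) x^T Q x + c^T x + lambda^T (A x - b)
Stationarity (grad_x L = 0): Q x + c + A^T lambda = 0.
Primal feasibility: A x = b.

This gives the KKT block system:
  [ Q   A^T ] [ x     ]   [-c ]
  [ A    0  ] [ lambda ] = [ b ]

Solving the linear system:
  x*      = (2.6731, 1.4904)
  lambda* = (-7.4615)
  f(x*)   = 44.6106

x* = (2.6731, 1.4904), lambda* = (-7.4615)


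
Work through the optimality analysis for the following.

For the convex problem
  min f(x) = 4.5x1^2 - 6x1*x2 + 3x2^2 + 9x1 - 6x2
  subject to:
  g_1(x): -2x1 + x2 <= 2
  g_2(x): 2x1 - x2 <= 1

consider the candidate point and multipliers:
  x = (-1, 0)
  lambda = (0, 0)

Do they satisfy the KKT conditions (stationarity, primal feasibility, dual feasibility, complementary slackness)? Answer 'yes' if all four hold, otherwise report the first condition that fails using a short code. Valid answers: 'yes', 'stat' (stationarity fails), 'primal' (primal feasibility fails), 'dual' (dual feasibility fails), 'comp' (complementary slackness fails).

Gradient of f: grad f(x) = Q x + c = (0, 0)
Constraint values g_i(x) = a_i^T x - b_i:
  g_1((-1, 0)) = 0
  g_2((-1, 0)) = -3
Stationarity residual: grad f(x) + sum_i lambda_i a_i = (0, 0)
  -> stationarity OK
Primal feasibility (all g_i <= 0): OK
Dual feasibility (all lambda_i >= 0): OK
Complementary slackness (lambda_i * g_i(x) = 0 for all i): OK

Verdict: yes, KKT holds.

yes


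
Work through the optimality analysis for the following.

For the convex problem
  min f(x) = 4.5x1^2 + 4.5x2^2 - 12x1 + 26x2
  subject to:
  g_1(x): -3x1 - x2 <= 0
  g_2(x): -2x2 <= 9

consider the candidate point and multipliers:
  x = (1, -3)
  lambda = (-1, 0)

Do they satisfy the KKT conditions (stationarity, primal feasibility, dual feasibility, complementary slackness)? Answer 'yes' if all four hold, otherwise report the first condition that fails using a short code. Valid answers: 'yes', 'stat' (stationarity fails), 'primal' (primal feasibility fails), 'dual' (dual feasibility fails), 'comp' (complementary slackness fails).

Gradient of f: grad f(x) = Q x + c = (-3, -1)
Constraint values g_i(x) = a_i^T x - b_i:
  g_1((1, -3)) = 0
  g_2((1, -3)) = -3
Stationarity residual: grad f(x) + sum_i lambda_i a_i = (0, 0)
  -> stationarity OK
Primal feasibility (all g_i <= 0): OK
Dual feasibility (all lambda_i >= 0): FAILS
Complementary slackness (lambda_i * g_i(x) = 0 for all i): OK

Verdict: the first failing condition is dual_feasibility -> dual.

dual


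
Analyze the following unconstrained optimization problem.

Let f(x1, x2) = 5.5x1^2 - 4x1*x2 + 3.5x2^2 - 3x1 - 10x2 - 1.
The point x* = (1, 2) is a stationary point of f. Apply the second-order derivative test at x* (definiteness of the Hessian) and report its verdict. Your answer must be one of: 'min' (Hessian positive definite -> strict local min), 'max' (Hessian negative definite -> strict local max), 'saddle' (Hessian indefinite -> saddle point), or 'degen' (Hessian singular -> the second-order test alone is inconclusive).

Compute the Hessian H = grad^2 f:
  H = [[11, -4], [-4, 7]]
Verify stationarity: grad f(x*) = H x* + g = (0, 0).
Eigenvalues of H: 4.5279, 13.4721.
Both eigenvalues > 0, so H is positive definite -> x* is a strict local min.

min


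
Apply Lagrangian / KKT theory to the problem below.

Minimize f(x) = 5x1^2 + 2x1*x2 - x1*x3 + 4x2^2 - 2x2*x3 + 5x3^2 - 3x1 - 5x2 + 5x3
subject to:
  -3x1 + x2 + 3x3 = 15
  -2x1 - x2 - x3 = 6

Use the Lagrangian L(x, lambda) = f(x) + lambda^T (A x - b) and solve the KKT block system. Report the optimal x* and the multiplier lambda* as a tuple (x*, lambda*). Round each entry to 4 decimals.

Form the Lagrangian:
  L(x, lambda) = (1/2) x^T Q x + c^T x + lambda^T (A x - b)
Stationarity (grad_x L = 0): Q x + c + A^T lambda = 0.
Primal feasibility: A x = b.

This gives the KKT block system:
  [ Q   A^T ] [ x     ]   [-c ]
  [ A    0  ] [ lambda ] = [ b ]

Solving the linear system:
  x*      = (-3.9844, 1.4298, 0.539)
  lambda* = (-7.0614, -9.6696)
  f(x*)   = 85.7188

x* = (-3.9844, 1.4298, 0.539), lambda* = (-7.0614, -9.6696)


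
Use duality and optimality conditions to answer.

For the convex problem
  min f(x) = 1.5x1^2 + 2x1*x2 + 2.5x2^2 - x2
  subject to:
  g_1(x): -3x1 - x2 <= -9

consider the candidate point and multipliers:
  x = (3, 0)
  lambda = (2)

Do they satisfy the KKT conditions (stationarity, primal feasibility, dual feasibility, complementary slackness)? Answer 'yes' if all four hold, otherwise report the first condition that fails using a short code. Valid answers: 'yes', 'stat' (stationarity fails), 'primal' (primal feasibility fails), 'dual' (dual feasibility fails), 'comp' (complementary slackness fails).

Gradient of f: grad f(x) = Q x + c = (9, 5)
Constraint values g_i(x) = a_i^T x - b_i:
  g_1((3, 0)) = 0
Stationarity residual: grad f(x) + sum_i lambda_i a_i = (3, 3)
  -> stationarity FAILS
Primal feasibility (all g_i <= 0): OK
Dual feasibility (all lambda_i >= 0): OK
Complementary slackness (lambda_i * g_i(x) = 0 for all i): OK

Verdict: the first failing condition is stationarity -> stat.

stat


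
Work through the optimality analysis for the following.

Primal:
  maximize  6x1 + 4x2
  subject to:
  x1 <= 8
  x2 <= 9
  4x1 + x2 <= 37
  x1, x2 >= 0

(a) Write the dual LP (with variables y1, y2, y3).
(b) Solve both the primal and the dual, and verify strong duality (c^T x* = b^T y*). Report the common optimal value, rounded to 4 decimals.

The standard primal-dual pair for 'max c^T x s.t. A x <= b, x >= 0' is:
  Dual:  min b^T y  s.t.  A^T y >= c,  y >= 0.

So the dual LP is:
  minimize  8y1 + 9y2 + 37y3
  subject to:
    y1 + 4y3 >= 6
    y2 + y3 >= 4
    y1, y2, y3 >= 0

Solving the primal: x* = (7, 9).
  primal value c^T x* = 78.
Solving the dual: y* = (0, 2.5, 1.5).
  dual value b^T y* = 78.
Strong duality: c^T x* = b^T y*. Confirmed.

78


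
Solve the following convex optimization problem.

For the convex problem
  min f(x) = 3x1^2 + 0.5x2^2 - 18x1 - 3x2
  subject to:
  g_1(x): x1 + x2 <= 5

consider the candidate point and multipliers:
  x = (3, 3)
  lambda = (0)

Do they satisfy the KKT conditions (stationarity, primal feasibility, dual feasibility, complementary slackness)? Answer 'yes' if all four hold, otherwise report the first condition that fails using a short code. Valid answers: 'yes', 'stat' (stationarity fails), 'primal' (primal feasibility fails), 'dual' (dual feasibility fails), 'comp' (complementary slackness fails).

Gradient of f: grad f(x) = Q x + c = (0, 0)
Constraint values g_i(x) = a_i^T x - b_i:
  g_1((3, 3)) = 1
Stationarity residual: grad f(x) + sum_i lambda_i a_i = (0, 0)
  -> stationarity OK
Primal feasibility (all g_i <= 0): FAILS
Dual feasibility (all lambda_i >= 0): OK
Complementary slackness (lambda_i * g_i(x) = 0 for all i): OK

Verdict: the first failing condition is primal_feasibility -> primal.

primal


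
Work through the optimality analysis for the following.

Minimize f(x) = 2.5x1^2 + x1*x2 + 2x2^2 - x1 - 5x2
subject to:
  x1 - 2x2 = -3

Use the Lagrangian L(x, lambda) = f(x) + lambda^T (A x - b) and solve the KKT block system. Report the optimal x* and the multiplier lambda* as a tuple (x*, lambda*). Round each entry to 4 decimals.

Form the Lagrangian:
  L(x, lambda) = (1/2) x^T Q x + c^T x + lambda^T (A x - b)
Stationarity (grad_x L = 0): Q x + c + A^T lambda = 0.
Primal feasibility: A x = b.

This gives the KKT block system:
  [ Q   A^T ] [ x     ]   [-c ]
  [ A    0  ] [ lambda ] = [ b ]

Solving the linear system:
  x*      = (-0.1429, 1.4286)
  lambda* = (0.2857)
  f(x*)   = -3.0714

x* = (-0.1429, 1.4286), lambda* = (0.2857)


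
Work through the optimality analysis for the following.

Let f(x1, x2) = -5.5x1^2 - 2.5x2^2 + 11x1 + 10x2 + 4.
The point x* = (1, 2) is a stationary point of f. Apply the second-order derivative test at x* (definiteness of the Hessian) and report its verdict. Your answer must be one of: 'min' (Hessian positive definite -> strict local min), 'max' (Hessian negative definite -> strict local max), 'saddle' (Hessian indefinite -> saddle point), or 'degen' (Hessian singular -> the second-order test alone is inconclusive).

Compute the Hessian H = grad^2 f:
  H = [[-11, 0], [0, -5]]
Verify stationarity: grad f(x*) = H x* + g = (0, 0).
Eigenvalues of H: -11, -5.
Both eigenvalues < 0, so H is negative definite -> x* is a strict local max.

max


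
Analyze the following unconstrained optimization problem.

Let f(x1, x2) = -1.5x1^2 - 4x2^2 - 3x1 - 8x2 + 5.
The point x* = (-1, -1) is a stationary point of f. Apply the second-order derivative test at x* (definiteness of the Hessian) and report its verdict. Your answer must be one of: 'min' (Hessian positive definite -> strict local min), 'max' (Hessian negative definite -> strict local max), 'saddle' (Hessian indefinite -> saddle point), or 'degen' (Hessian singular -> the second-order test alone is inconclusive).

Compute the Hessian H = grad^2 f:
  H = [[-3, 0], [0, -8]]
Verify stationarity: grad f(x*) = H x* + g = (0, 0).
Eigenvalues of H: -8, -3.
Both eigenvalues < 0, so H is negative definite -> x* is a strict local max.

max


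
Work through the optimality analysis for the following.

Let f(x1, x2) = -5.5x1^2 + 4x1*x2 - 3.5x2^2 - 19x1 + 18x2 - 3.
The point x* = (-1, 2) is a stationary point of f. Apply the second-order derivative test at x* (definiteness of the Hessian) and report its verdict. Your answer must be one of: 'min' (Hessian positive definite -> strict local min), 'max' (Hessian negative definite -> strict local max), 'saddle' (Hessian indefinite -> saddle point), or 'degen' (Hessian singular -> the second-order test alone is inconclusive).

Compute the Hessian H = grad^2 f:
  H = [[-11, 4], [4, -7]]
Verify stationarity: grad f(x*) = H x* + g = (0, 0).
Eigenvalues of H: -13.4721, -4.5279.
Both eigenvalues < 0, so H is negative definite -> x* is a strict local max.

max


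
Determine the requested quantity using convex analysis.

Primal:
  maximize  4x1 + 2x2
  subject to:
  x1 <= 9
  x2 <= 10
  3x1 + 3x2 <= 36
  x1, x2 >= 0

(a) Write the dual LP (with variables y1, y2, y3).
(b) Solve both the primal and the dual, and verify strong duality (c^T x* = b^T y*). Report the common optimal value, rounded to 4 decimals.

The standard primal-dual pair for 'max c^T x s.t. A x <= b, x >= 0' is:
  Dual:  min b^T y  s.t.  A^T y >= c,  y >= 0.

So the dual LP is:
  minimize  9y1 + 10y2 + 36y3
  subject to:
    y1 + 3y3 >= 4
    y2 + 3y3 >= 2
    y1, y2, y3 >= 0

Solving the primal: x* = (9, 3).
  primal value c^T x* = 42.
Solving the dual: y* = (2, 0, 0.6667).
  dual value b^T y* = 42.
Strong duality: c^T x* = b^T y*. Confirmed.

42


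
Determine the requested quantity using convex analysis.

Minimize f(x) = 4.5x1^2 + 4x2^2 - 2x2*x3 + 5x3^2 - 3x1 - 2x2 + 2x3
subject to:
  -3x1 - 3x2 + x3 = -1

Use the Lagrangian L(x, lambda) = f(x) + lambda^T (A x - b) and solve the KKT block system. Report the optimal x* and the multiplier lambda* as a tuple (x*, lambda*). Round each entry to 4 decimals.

Form the Lagrangian:
  L(x, lambda) = (1/2) x^T Q x + c^T x + lambda^T (A x - b)
Stationarity (grad_x L = 0): Q x + c + A^T lambda = 0.
Primal feasibility: A x = b.

This gives the KKT block system:
  [ Q   A^T ] [ x     ]   [-c ]
  [ A    0  ] [ lambda ] = [ b ]

Solving the linear system:
  x*      = (0.2099, 0.0741, -0.1481)
  lambda* = (-0.3704)
  f(x*)   = -0.7222

x* = (0.2099, 0.0741, -0.1481), lambda* = (-0.3704)


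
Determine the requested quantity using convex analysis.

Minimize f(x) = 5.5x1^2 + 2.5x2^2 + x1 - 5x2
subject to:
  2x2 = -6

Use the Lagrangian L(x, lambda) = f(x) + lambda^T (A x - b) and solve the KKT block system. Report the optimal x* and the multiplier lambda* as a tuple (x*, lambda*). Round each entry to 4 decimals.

Form the Lagrangian:
  L(x, lambda) = (1/2) x^T Q x + c^T x + lambda^T (A x - b)
Stationarity (grad_x L = 0): Q x + c + A^T lambda = 0.
Primal feasibility: A x = b.

This gives the KKT block system:
  [ Q   A^T ] [ x     ]   [-c ]
  [ A    0  ] [ lambda ] = [ b ]

Solving the linear system:
  x*      = (-0.0909, -3)
  lambda* = (10)
  f(x*)   = 37.4545

x* = (-0.0909, -3), lambda* = (10)


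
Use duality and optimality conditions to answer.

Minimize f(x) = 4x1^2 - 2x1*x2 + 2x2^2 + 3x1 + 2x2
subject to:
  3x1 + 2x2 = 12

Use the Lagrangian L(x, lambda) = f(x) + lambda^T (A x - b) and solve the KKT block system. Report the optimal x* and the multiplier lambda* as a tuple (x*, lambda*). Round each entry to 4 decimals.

Form the Lagrangian:
  L(x, lambda) = (1/2) x^T Q x + c^T x + lambda^T (A x - b)
Stationarity (grad_x L = 0): Q x + c + A^T lambda = 0.
Primal feasibility: A x = b.

This gives the KKT block system:
  [ Q   A^T ] [ x     ]   [-c ]
  [ A    0  ] [ lambda ] = [ b ]

Solving the linear system:
  x*      = (2.087, 2.8696)
  lambda* = (-4.6522)
  f(x*)   = 33.913

x* = (2.087, 2.8696), lambda* = (-4.6522)


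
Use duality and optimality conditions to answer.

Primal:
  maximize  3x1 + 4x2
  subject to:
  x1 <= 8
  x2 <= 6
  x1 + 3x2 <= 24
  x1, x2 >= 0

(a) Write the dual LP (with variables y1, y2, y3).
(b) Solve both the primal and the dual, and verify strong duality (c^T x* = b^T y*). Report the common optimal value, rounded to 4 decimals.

The standard primal-dual pair for 'max c^T x s.t. A x <= b, x >= 0' is:
  Dual:  min b^T y  s.t.  A^T y >= c,  y >= 0.

So the dual LP is:
  minimize  8y1 + 6y2 + 24y3
  subject to:
    y1 + y3 >= 3
    y2 + 3y3 >= 4
    y1, y2, y3 >= 0

Solving the primal: x* = (8, 5.3333).
  primal value c^T x* = 45.3333.
Solving the dual: y* = (1.6667, 0, 1.3333).
  dual value b^T y* = 45.3333.
Strong duality: c^T x* = b^T y*. Confirmed.

45.3333


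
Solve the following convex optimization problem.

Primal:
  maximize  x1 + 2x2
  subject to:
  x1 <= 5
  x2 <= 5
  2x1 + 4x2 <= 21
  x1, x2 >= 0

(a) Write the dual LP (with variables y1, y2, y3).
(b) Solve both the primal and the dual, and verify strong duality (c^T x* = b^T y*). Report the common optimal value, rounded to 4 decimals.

The standard primal-dual pair for 'max c^T x s.t. A x <= b, x >= 0' is:
  Dual:  min b^T y  s.t.  A^T y >= c,  y >= 0.

So the dual LP is:
  minimize  5y1 + 5y2 + 21y3
  subject to:
    y1 + 2y3 >= 1
    y2 + 4y3 >= 2
    y1, y2, y3 >= 0

Solving the primal: x* = (0.5, 5).
  primal value c^T x* = 10.5.
Solving the dual: y* = (0, 0, 0.5).
  dual value b^T y* = 10.5.
Strong duality: c^T x* = b^T y*. Confirmed.

10.5


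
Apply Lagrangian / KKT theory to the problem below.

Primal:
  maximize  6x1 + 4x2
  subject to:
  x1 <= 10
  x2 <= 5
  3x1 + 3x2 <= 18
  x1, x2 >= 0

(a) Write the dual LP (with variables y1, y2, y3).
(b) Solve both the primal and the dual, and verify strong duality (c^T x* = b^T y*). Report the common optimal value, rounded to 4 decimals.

The standard primal-dual pair for 'max c^T x s.t. A x <= b, x >= 0' is:
  Dual:  min b^T y  s.t.  A^T y >= c,  y >= 0.

So the dual LP is:
  minimize  10y1 + 5y2 + 18y3
  subject to:
    y1 + 3y3 >= 6
    y2 + 3y3 >= 4
    y1, y2, y3 >= 0

Solving the primal: x* = (6, 0).
  primal value c^T x* = 36.
Solving the dual: y* = (0, 0, 2).
  dual value b^T y* = 36.
Strong duality: c^T x* = b^T y*. Confirmed.

36


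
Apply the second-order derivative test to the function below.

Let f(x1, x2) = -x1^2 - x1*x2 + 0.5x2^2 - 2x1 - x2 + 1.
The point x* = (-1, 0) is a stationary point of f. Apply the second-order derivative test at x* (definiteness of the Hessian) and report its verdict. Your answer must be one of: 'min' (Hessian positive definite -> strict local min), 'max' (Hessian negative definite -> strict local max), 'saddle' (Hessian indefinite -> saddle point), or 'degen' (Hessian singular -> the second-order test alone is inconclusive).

Compute the Hessian H = grad^2 f:
  H = [[-2, -1], [-1, 1]]
Verify stationarity: grad f(x*) = H x* + g = (0, 0).
Eigenvalues of H: -2.3028, 1.3028.
Eigenvalues have mixed signs, so H is indefinite -> x* is a saddle point.

saddle


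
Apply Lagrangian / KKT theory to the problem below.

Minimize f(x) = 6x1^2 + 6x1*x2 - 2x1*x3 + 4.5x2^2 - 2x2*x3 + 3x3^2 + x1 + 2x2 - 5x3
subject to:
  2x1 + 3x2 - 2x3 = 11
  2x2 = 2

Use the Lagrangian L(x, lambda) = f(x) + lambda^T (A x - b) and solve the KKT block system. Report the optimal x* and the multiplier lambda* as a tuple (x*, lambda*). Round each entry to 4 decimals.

Form the Lagrangian:
  L(x, lambda) = (1/2) x^T Q x + c^T x + lambda^T (A x - b)
Stationarity (grad_x L = 0): Q x + c + A^T lambda = 0.
Primal feasibility: A x = b.

This gives the KKT block system:
  [ Q   A^T ] [ x     ]   [-c ]
  [ A    0  ] [ lambda ] = [ b ]

Solving the linear system:
  x*      = (1.1429, 1, -2.8571)
  lambda* = (-13.2143, 8.0357)
  f(x*)   = 73.3571

x* = (1.1429, 1, -2.8571), lambda* = (-13.2143, 8.0357)


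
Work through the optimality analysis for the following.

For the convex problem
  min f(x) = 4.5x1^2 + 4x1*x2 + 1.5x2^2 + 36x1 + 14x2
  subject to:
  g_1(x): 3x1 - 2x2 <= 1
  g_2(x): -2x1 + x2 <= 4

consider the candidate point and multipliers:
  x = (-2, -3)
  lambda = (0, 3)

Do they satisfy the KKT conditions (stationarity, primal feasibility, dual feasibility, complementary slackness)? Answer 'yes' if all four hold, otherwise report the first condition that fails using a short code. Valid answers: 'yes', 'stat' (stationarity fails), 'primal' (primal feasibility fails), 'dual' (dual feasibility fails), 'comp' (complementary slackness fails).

Gradient of f: grad f(x) = Q x + c = (6, -3)
Constraint values g_i(x) = a_i^T x - b_i:
  g_1((-2, -3)) = -1
  g_2((-2, -3)) = -3
Stationarity residual: grad f(x) + sum_i lambda_i a_i = (0, 0)
  -> stationarity OK
Primal feasibility (all g_i <= 0): OK
Dual feasibility (all lambda_i >= 0): OK
Complementary slackness (lambda_i * g_i(x) = 0 for all i): FAILS

Verdict: the first failing condition is complementary_slackness -> comp.

comp


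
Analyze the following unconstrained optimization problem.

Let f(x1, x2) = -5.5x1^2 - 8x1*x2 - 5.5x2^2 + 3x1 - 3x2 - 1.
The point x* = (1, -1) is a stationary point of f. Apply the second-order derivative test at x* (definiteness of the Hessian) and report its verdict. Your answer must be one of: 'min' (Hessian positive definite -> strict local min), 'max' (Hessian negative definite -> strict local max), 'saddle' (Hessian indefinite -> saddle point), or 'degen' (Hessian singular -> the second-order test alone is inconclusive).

Compute the Hessian H = grad^2 f:
  H = [[-11, -8], [-8, -11]]
Verify stationarity: grad f(x*) = H x* + g = (0, 0).
Eigenvalues of H: -19, -3.
Both eigenvalues < 0, so H is negative definite -> x* is a strict local max.

max


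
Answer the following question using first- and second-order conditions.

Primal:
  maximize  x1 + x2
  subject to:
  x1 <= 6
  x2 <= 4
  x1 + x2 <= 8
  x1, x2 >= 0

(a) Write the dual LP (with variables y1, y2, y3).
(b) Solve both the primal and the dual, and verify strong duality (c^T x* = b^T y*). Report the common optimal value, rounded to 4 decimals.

The standard primal-dual pair for 'max c^T x s.t. A x <= b, x >= 0' is:
  Dual:  min b^T y  s.t.  A^T y >= c,  y >= 0.

So the dual LP is:
  minimize  6y1 + 4y2 + 8y3
  subject to:
    y1 + y3 >= 1
    y2 + y3 >= 1
    y1, y2, y3 >= 0

Solving the primal: x* = (4, 4).
  primal value c^T x* = 8.
Solving the dual: y* = (0, 0, 1).
  dual value b^T y* = 8.
Strong duality: c^T x* = b^T y*. Confirmed.

8


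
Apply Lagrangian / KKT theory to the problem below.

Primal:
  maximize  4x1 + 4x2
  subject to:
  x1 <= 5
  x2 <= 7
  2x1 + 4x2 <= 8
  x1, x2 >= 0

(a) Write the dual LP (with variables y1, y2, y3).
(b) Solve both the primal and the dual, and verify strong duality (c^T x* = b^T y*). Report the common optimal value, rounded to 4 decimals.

The standard primal-dual pair for 'max c^T x s.t. A x <= b, x >= 0' is:
  Dual:  min b^T y  s.t.  A^T y >= c,  y >= 0.

So the dual LP is:
  minimize  5y1 + 7y2 + 8y3
  subject to:
    y1 + 2y3 >= 4
    y2 + 4y3 >= 4
    y1, y2, y3 >= 0

Solving the primal: x* = (4, 0).
  primal value c^T x* = 16.
Solving the dual: y* = (0, 0, 2).
  dual value b^T y* = 16.
Strong duality: c^T x* = b^T y*. Confirmed.

16


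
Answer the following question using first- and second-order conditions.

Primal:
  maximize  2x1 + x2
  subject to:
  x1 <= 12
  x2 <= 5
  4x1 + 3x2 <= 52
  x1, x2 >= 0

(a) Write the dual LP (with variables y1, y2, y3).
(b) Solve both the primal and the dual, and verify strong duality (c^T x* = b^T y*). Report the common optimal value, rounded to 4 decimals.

The standard primal-dual pair for 'max c^T x s.t. A x <= b, x >= 0' is:
  Dual:  min b^T y  s.t.  A^T y >= c,  y >= 0.

So the dual LP is:
  minimize  12y1 + 5y2 + 52y3
  subject to:
    y1 + 4y3 >= 2
    y2 + 3y3 >= 1
    y1, y2, y3 >= 0

Solving the primal: x* = (12, 1.3333).
  primal value c^T x* = 25.3333.
Solving the dual: y* = (0.6667, 0, 0.3333).
  dual value b^T y* = 25.3333.
Strong duality: c^T x* = b^T y*. Confirmed.

25.3333


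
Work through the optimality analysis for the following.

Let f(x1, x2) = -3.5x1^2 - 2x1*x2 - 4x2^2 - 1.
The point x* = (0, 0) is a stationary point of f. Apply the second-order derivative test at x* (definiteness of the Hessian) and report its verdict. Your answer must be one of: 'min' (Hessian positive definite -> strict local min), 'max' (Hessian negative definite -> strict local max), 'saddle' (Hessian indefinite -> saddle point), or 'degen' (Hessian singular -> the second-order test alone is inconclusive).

Compute the Hessian H = grad^2 f:
  H = [[-7, -2], [-2, -8]]
Verify stationarity: grad f(x*) = H x* + g = (0, 0).
Eigenvalues of H: -9.5616, -5.4384.
Both eigenvalues < 0, so H is negative definite -> x* is a strict local max.

max


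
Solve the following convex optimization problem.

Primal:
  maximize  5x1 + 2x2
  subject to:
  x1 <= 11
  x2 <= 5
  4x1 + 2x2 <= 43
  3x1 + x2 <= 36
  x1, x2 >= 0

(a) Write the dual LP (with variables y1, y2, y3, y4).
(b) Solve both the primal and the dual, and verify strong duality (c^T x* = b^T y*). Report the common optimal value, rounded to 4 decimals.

The standard primal-dual pair for 'max c^T x s.t. A x <= b, x >= 0' is:
  Dual:  min b^T y  s.t.  A^T y >= c,  y >= 0.

So the dual LP is:
  minimize  11y1 + 5y2 + 43y3 + 36y4
  subject to:
    y1 + 4y3 + 3y4 >= 5
    y2 + 2y3 + y4 >= 2
    y1, y2, y3, y4 >= 0

Solving the primal: x* = (10.75, 0).
  primal value c^T x* = 53.75.
Solving the dual: y* = (0, 0, 1.25, 0).
  dual value b^T y* = 53.75.
Strong duality: c^T x* = b^T y*. Confirmed.

53.75


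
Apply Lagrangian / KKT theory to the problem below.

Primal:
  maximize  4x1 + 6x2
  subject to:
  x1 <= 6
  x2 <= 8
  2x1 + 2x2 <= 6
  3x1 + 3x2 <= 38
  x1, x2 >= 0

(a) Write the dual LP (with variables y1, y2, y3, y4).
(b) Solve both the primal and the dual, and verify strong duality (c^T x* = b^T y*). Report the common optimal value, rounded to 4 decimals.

The standard primal-dual pair for 'max c^T x s.t. A x <= b, x >= 0' is:
  Dual:  min b^T y  s.t.  A^T y >= c,  y >= 0.

So the dual LP is:
  minimize  6y1 + 8y2 + 6y3 + 38y4
  subject to:
    y1 + 2y3 + 3y4 >= 4
    y2 + 2y3 + 3y4 >= 6
    y1, y2, y3, y4 >= 0

Solving the primal: x* = (0, 3).
  primal value c^T x* = 18.
Solving the dual: y* = (0, 0, 3, 0).
  dual value b^T y* = 18.
Strong duality: c^T x* = b^T y*. Confirmed.

18


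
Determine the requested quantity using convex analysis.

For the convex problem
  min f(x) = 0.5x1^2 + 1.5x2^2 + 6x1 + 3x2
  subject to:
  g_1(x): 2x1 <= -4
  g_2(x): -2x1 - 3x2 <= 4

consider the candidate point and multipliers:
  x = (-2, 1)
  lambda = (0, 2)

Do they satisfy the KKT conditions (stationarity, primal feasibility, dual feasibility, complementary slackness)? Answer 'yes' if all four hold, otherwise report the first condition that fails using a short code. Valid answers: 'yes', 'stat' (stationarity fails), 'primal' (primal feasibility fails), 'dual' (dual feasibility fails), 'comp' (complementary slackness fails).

Gradient of f: grad f(x) = Q x + c = (4, 6)
Constraint values g_i(x) = a_i^T x - b_i:
  g_1((-2, 1)) = 0
  g_2((-2, 1)) = -3
Stationarity residual: grad f(x) + sum_i lambda_i a_i = (0, 0)
  -> stationarity OK
Primal feasibility (all g_i <= 0): OK
Dual feasibility (all lambda_i >= 0): OK
Complementary slackness (lambda_i * g_i(x) = 0 for all i): FAILS

Verdict: the first failing condition is complementary_slackness -> comp.

comp


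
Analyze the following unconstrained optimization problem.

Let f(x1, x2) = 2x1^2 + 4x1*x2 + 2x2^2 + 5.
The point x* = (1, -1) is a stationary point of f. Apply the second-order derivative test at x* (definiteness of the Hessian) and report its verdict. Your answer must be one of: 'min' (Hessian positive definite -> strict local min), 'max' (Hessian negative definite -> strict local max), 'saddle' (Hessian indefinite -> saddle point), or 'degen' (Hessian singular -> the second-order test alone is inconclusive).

Compute the Hessian H = grad^2 f:
  H = [[4, 4], [4, 4]]
Verify stationarity: grad f(x*) = H x* + g = (0, 0).
Eigenvalues of H: 0, 8.
H has a zero eigenvalue (singular; positive semidefinite but not definite), so H is neither positive definite, negative definite, nor indefinite. The second-order test alone is inconclusive -> degen.
(Indeed, f is constant along the null direction of H through x*, so x* is not a strict local extremum.)

degen


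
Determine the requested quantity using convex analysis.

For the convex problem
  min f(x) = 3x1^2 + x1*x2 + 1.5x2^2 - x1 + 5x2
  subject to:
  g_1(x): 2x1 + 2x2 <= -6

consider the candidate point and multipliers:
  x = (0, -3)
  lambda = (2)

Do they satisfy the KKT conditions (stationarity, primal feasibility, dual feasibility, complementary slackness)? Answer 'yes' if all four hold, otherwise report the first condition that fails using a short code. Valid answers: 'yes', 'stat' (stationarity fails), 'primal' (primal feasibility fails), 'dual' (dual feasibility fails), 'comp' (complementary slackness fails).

Gradient of f: grad f(x) = Q x + c = (-4, -4)
Constraint values g_i(x) = a_i^T x - b_i:
  g_1((0, -3)) = 0
Stationarity residual: grad f(x) + sum_i lambda_i a_i = (0, 0)
  -> stationarity OK
Primal feasibility (all g_i <= 0): OK
Dual feasibility (all lambda_i >= 0): OK
Complementary slackness (lambda_i * g_i(x) = 0 for all i): OK

Verdict: yes, KKT holds.

yes


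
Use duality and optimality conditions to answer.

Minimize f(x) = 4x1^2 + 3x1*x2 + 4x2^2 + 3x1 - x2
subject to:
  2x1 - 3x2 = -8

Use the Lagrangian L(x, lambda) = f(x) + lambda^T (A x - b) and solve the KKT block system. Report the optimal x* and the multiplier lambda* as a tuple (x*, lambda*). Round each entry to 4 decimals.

Form the Lagrangian:
  L(x, lambda) = (1/2) x^T Q x + c^T x + lambda^T (A x - b)
Stationarity (grad_x L = 0): Q x + c + A^T lambda = 0.
Primal feasibility: A x = b.

This gives the KKT block system:
  [ Q   A^T ] [ x     ]   [-c ]
  [ A    0  ] [ lambda ] = [ b ]

Solving the linear system:
  x*      = (-1.5786, 1.6143)
  lambda* = (2.3929)
  f(x*)   = 6.3964

x* = (-1.5786, 1.6143), lambda* = (2.3929)


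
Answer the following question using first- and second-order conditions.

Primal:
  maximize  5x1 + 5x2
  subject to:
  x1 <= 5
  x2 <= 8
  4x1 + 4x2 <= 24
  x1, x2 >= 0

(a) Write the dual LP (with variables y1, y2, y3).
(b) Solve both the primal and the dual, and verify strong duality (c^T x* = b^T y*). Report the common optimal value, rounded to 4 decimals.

The standard primal-dual pair for 'max c^T x s.t. A x <= b, x >= 0' is:
  Dual:  min b^T y  s.t.  A^T y >= c,  y >= 0.

So the dual LP is:
  minimize  5y1 + 8y2 + 24y3
  subject to:
    y1 + 4y3 >= 5
    y2 + 4y3 >= 5
    y1, y2, y3 >= 0

Solving the primal: x* = (0, 6).
  primal value c^T x* = 30.
Solving the dual: y* = (0, 0, 1.25).
  dual value b^T y* = 30.
Strong duality: c^T x* = b^T y*. Confirmed.

30


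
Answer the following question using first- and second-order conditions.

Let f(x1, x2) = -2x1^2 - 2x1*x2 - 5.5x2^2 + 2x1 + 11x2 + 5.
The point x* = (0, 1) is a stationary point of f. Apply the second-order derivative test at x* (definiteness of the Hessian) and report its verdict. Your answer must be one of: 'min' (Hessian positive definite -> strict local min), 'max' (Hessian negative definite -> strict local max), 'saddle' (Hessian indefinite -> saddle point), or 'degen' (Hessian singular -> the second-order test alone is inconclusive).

Compute the Hessian H = grad^2 f:
  H = [[-4, -2], [-2, -11]]
Verify stationarity: grad f(x*) = H x* + g = (0, 0).
Eigenvalues of H: -11.5311, -3.4689.
Both eigenvalues < 0, so H is negative definite -> x* is a strict local max.

max


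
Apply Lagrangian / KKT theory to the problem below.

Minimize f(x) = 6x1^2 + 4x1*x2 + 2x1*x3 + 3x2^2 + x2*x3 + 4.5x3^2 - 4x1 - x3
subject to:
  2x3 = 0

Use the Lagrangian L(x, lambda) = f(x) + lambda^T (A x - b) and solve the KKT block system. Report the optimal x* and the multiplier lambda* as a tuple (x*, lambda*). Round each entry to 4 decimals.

Form the Lagrangian:
  L(x, lambda) = (1/2) x^T Q x + c^T x + lambda^T (A x - b)
Stationarity (grad_x L = 0): Q x + c + A^T lambda = 0.
Primal feasibility: A x = b.

This gives the KKT block system:
  [ Q   A^T ] [ x     ]   [-c ]
  [ A    0  ] [ lambda ] = [ b ]

Solving the linear system:
  x*      = (0.4286, -0.2857, 0)
  lambda* = (0.2143)
  f(x*)   = -0.8571

x* = (0.4286, -0.2857, 0), lambda* = (0.2143)


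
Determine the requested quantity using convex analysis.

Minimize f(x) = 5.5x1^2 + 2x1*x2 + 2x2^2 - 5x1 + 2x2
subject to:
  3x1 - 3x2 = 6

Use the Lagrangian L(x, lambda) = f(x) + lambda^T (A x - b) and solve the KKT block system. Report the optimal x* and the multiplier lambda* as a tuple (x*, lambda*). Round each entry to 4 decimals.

Form the Lagrangian:
  L(x, lambda) = (1/2) x^T Q x + c^T x + lambda^T (A x - b)
Stationarity (grad_x L = 0): Q x + c + A^T lambda = 0.
Primal feasibility: A x = b.

This gives the KKT block system:
  [ Q   A^T ] [ x     ]   [-c ]
  [ A    0  ] [ lambda ] = [ b ]

Solving the linear system:
  x*      = (0.7895, -1.2105)
  lambda* = (-0.4211)
  f(x*)   = -1.9211

x* = (0.7895, -1.2105), lambda* = (-0.4211)


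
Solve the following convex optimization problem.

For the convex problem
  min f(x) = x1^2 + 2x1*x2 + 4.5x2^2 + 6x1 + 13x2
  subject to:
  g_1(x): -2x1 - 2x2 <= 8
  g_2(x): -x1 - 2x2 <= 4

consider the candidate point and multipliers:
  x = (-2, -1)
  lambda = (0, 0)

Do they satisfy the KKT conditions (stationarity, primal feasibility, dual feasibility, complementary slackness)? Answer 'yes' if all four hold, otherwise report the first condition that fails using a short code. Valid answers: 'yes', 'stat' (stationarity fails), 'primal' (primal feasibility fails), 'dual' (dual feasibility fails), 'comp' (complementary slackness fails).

Gradient of f: grad f(x) = Q x + c = (0, 0)
Constraint values g_i(x) = a_i^T x - b_i:
  g_1((-2, -1)) = -2
  g_2((-2, -1)) = 0
Stationarity residual: grad f(x) + sum_i lambda_i a_i = (0, 0)
  -> stationarity OK
Primal feasibility (all g_i <= 0): OK
Dual feasibility (all lambda_i >= 0): OK
Complementary slackness (lambda_i * g_i(x) = 0 for all i): OK

Verdict: yes, KKT holds.

yes


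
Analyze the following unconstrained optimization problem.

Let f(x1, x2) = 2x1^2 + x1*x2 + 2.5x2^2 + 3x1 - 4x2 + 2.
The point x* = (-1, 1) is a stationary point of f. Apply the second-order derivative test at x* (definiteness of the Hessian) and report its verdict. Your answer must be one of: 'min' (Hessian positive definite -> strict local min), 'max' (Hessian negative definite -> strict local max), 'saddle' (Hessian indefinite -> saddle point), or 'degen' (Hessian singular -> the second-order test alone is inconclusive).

Compute the Hessian H = grad^2 f:
  H = [[4, 1], [1, 5]]
Verify stationarity: grad f(x*) = H x* + g = (0, 0).
Eigenvalues of H: 3.382, 5.618.
Both eigenvalues > 0, so H is positive definite -> x* is a strict local min.

min
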